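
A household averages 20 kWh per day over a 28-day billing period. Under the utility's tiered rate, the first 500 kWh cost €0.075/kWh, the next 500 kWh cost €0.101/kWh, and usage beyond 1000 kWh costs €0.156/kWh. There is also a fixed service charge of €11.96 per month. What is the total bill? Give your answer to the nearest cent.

€55.52

Usage = 20 kWh/day × 28 days = 560 kWh
First 500 kWh × €0.075 = €37.50
Next 60 kWh × €0.101 = €6.06
Remaining tier: 0 kWh (not reached)
Energy charge = €43.56; + service €11.96 = €55.52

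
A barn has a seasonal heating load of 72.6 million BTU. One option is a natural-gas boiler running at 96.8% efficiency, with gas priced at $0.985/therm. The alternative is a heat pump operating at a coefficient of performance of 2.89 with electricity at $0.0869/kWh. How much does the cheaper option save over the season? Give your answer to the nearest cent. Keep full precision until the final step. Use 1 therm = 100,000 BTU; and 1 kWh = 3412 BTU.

Heat load = 72.6 × 10⁶ BTU = 72,600,000 BTU
Gas: input = 72,600,000 / 0.968 = 75,000,000 BTU = 750 therm → 750 × $0.985 = $738.75
Heat pump: 72,600,000 BTU / 3412 = 21,280 kWh heat; / 2.89 = 7,363 kWh in → × $0.0869 = $639.81
Difference = |$738.75 − $639.81| = $98.94

$98.94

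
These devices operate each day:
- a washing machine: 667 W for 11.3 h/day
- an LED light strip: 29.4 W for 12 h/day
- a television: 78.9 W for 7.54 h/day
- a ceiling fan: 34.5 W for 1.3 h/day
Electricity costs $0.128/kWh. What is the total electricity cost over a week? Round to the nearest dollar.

washing machine: 667 W × 11.3 h × 7 d = 52,760 Wh = 52.76 kWh
LED light strip: 29.4 W × 12 h × 7 d = 2,470 Wh = 2.47 kWh
television: 78.9 W × 7.54 h × 7 d = 4,164 Wh = 4.164 kWh
ceiling fan: 34.5 W × 1.3 h × 7 d = 314 Wh = 0.314 kWh
Total energy = 52.76 + 2.47 + 4.164 + 0.314 = 59.71 kWh
Cost = 59.71 kWh × $0.128 = $7.64 ≈ $8

$8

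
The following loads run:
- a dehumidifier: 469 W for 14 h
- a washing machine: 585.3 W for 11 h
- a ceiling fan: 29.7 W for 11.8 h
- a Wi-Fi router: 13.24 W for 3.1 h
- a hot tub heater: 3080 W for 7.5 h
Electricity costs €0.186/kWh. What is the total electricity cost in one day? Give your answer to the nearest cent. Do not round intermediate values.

€6.79

dehumidifier: 469 W × 14 h = 6,566 Wh = 6.566 kWh
washing machine: 585.3 W × 11 h = 6,438 Wh = 6.438 kWh
ceiling fan: 29.7 W × 11.8 h = 350 Wh = 0.3505 kWh
Wi-Fi router: 13.24 W × 3.1 h = 41 Wh = 0.04104 kWh
hot tub heater: 3080 W × 7.5 h = 23,100 Wh = 23.1 kWh
Total energy = 6.566 + 6.438 + 0.3505 + 0.04104 + 23.1 = 36.5 kWh
Cost = 36.5 kWh × €0.186 = €6.79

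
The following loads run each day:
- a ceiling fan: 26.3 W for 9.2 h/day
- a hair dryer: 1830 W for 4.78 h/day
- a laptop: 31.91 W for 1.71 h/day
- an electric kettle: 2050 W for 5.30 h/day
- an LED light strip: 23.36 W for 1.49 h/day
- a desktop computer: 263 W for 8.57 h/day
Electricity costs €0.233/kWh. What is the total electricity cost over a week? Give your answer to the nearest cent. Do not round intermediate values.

€36.20

ceiling fan: 26.3 W × 9.2 h × 7 d = 1,694 Wh = 1.694 kWh
hair dryer: 1830 W × 4.78 h × 7 d = 61,232 Wh = 61.23 kWh
laptop: 31.91 W × 1.71 h × 7 d = 382 Wh = 0.382 kWh
electric kettle: 2050 W × 5.30 h × 7 d = 76,055 Wh = 76.06 kWh
LED light strip: 23.36 W × 1.49 h × 7 d = 244 Wh = 0.2436 kWh
desktop computer: 263 W × 8.57 h × 7 d = 15,777 Wh = 15.78 kWh
Total energy = 1.694 + 61.23 + 0.382 + 76.06 + 0.2436 + 15.78 = 155.4 kWh
Cost = 155.4 kWh × €0.233 = €36.20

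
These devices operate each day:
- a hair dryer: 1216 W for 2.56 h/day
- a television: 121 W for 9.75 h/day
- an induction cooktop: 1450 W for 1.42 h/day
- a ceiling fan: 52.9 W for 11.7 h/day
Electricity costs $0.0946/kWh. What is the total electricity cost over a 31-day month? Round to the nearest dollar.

hair dryer: 1216 W × 2.56 h × 31 d = 96,502 Wh = 96.5 kWh
television: 121 W × 9.75 h × 31 d = 36,572 Wh = 36.57 kWh
induction cooktop: 1450 W × 1.42 h × 31 d = 63,829 Wh = 63.83 kWh
ceiling fan: 52.9 W × 11.7 h × 31 d = 19,187 Wh = 19.19 kWh
Total energy = 96.5 + 36.57 + 63.83 + 19.19 = 216.1 kWh
Cost = 216.1 kWh × $0.0946 = $20.44 ≈ $20

$20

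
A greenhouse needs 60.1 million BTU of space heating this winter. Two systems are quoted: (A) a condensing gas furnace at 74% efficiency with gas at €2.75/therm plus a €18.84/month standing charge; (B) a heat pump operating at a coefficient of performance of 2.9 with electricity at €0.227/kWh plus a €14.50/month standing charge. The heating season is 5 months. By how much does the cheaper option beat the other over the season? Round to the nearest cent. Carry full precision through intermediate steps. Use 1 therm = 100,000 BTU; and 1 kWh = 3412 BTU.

€876.37

Heat load = 60.1 × 10⁶ BTU = 60,100,000 BTU
Gas: input = 60,100,000 / 0.740 = 81,216,216 BTU = 812.2 therm → 812.2 × €2.75 = €2,233.45; + 5 × €18.84 standing = €2,327.65
Heat pump: 60,100,000 BTU / 3412 = 17,610 kWh heat; / 2.9 = 6,074 kWh in → × €0.227 = €1,378.77; + 5 × €14.50 standing = €1,451.27
Difference = |€2,327.65 − €1,451.27| = €876.37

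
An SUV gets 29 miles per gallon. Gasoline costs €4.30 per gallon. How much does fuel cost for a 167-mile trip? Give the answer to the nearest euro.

Fuel = 167 mi / 29 mpg = 5.759 gal
Cost = 5.759 gal × €4.30/gal = €24.76 ≈ €25

€25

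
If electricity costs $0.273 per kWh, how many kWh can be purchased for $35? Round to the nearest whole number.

128 kWh

$35 / $0.273 per kWh = 128.2 kWh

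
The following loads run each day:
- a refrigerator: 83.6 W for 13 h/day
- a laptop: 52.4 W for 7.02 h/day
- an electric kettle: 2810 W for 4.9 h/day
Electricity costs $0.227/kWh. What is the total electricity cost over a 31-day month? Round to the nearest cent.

refrigerator: 83.6 W × 13 h × 31 d = 33,691 Wh = 33.69 kWh
laptop: 52.4 W × 7.02 h × 31 d = 11,403 Wh = 11.4 kWh
electric kettle: 2810 W × 4.9 h × 31 d = 426,839 Wh = 426.8 kWh
Total energy = 33.69 + 11.4 + 426.8 = 471.9 kWh
Cost = 471.9 kWh × $0.227 = $107.13

$107.13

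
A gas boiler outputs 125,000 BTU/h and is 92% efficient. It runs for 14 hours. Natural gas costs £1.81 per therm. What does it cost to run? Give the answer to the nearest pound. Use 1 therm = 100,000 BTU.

Heat delivered = 125,000 BTU/h × 14 h = 1,750,000 BTU
Gas input = 1,750,000 / 0.92 = 1,902,174 BTU
= 1,902,174 / 100,000 = 19.02 therm
Cost = 19.02 × £1.81/therm = £34.43 ≈ £34

£34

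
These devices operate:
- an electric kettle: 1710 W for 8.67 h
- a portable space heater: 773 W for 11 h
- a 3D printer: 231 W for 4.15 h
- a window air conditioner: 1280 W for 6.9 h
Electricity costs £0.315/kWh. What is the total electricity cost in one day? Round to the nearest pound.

electric kettle: 1710 W × 8.67 h = 14,826 Wh = 14.83 kWh
portable space heater: 773 W × 11 h = 8,503 Wh = 8.503 kWh
3D printer: 231 W × 4.15 h = 959 Wh = 0.9587 kWh
window air conditioner: 1280 W × 6.9 h = 8,832 Wh = 8.832 kWh
Total energy = 14.83 + 8.503 + 0.9587 + 8.832 = 33.12 kWh
Cost = 33.12 kWh × £0.315 = £10.43 ≈ £10

£10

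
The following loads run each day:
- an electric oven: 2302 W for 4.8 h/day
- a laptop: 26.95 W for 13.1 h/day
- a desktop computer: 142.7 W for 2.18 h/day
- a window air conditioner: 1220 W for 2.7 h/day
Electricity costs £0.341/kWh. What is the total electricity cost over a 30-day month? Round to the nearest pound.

£154

electric oven: 2302 W × 4.8 h × 30 d = 331,488 Wh = 331.5 kWh
laptop: 26.95 W × 13.1 h × 30 d = 10,591 Wh = 10.59 kWh
desktop computer: 142.7 W × 2.18 h × 30 d = 9,333 Wh = 9.333 kWh
window air conditioner: 1220 W × 2.7 h × 30 d = 98,820 Wh = 98.82 kWh
Total energy = 331.5 + 10.59 + 9.333 + 98.82 = 450.2 kWh
Cost = 450.2 kWh × £0.341 = £153.53 ≈ £154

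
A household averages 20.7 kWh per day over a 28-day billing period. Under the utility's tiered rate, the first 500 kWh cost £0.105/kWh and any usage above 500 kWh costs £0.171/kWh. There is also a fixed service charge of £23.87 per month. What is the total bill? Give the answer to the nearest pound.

£90

Usage = 20.7 kWh/day × 28 days = 579.6 kWh
First 500 kWh × £0.105 = £52.50
Remaining 79.6 kWh × £0.171 = £13.61
Energy charge = £66.11; + service £23.87 = £89.98 ≈ £90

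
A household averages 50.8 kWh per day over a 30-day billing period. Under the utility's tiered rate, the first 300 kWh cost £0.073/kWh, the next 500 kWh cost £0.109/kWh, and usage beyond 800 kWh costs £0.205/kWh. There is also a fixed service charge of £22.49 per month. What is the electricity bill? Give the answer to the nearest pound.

Usage = 50.8 kWh/day × 30 days = 1524 kWh
First 300 kWh × £0.073 = £21.90
Next 500 kWh × £0.109 = £54.50
Remaining 724 kWh × £0.205 = £148.42
Energy charge = £224.82; + service £22.49 = £247.31 ≈ £247

£247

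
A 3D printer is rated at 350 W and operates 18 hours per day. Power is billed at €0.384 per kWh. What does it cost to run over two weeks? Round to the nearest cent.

Energy = 350 W × 18 h/day × 14 days = 88,200 Wh = 88.2 kWh
Cost = 88.2 kWh × €0.384/kWh = €33.87

€33.87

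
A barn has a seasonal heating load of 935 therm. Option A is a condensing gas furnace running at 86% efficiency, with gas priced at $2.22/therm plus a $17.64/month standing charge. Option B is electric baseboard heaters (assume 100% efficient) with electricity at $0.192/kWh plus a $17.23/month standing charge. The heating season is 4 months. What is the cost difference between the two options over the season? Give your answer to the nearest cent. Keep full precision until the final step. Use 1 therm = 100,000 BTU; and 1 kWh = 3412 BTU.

Heat load = 935 therm × 100,000 = 93,500,000 BTU
Gas: input = 93,500,000 / 0.86 = 108,720,930 BTU = 1,087 therm → 1,087 × $2.22 = $2,413.60; + 4 × $17.64 standing = $2,484.16
Electric: 93,500,000 BTU / 3412 = 27,400 kWh → × $0.192 = $5,261.43; + 4 × $17.23 standing = $5,330.35
Difference = |$2,484.16 − $5,330.35| = $2,846.19

$2846.19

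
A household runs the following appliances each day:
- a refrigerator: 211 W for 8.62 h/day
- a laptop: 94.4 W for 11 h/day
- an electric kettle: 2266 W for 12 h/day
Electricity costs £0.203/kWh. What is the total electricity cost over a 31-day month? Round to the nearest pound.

£189

refrigerator: 211 W × 8.62 h × 31 d = 56,383 Wh = 56.38 kWh
laptop: 94.4 W × 11 h × 31 d = 32,190 Wh = 32.19 kWh
electric kettle: 2266 W × 12 h × 31 d = 842,952 Wh = 843 kWh
Total energy = 56.38 + 32.19 + 843 = 931.5 kWh
Cost = 931.5 kWh × £0.203 = £189.10 ≈ £189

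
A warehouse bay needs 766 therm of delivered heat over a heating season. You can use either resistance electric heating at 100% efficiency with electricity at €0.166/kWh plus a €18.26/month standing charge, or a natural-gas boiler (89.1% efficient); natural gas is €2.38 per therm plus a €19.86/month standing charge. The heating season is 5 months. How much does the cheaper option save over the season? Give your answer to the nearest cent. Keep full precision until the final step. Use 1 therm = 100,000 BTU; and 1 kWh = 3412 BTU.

Heat load = 766 therm × 100,000 = 76,600,000 BTU
Gas: input = 76,600,000 / 0.891 = 85,970,819 BTU = 859.7 therm → 859.7 × €2.38 = €2,046.11; + 5 × €19.86 standing = €2,145.41
Electric: 76,600,000 BTU / 3412 = 22,450 kWh → × €0.166 = €3,726.73; + 5 × €18.26 standing = €3,818.03
Difference = |€2,145.41 − €3,818.03| = €1,672.62

€1672.62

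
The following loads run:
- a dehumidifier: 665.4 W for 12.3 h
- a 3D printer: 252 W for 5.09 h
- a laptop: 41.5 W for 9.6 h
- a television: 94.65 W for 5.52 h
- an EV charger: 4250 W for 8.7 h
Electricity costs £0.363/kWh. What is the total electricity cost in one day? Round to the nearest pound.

dehumidifier: 665.4 W × 12.3 h = 8,184 Wh = 8.184 kWh
3D printer: 252 W × 5.09 h = 1,283 Wh = 1.283 kWh
laptop: 41.5 W × 9.6 h = 398 Wh = 0.3984 kWh
television: 94.65 W × 5.52 h = 522 Wh = 0.5225 kWh
EV charger: 4250 W × 8.7 h = 36,975 Wh = 36.98 kWh
Total energy = 8.184 + 1.283 + 0.3984 + 0.5225 + 36.98 = 47.36 kWh
Cost = 47.36 kWh × £0.363 = £17.19 ≈ £17

£17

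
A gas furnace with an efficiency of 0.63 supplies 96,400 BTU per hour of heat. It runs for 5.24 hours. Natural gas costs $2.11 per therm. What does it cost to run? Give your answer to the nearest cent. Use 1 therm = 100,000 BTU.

$16.92

Heat delivered = 96,400 BTU/h × 5.24 h = 505,136 BTU
Gas input = 505,136 / 0.63 = 801,803 BTU
= 801,803 / 100,000 = 8.018 therm
Cost = 8.018 × $2.11/therm = $16.92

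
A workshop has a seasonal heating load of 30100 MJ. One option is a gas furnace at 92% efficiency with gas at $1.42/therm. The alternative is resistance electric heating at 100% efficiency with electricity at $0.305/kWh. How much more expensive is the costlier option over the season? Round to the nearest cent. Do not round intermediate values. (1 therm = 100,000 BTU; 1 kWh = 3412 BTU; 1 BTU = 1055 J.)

$2110.01

Heat load = 30100 MJ = 30,100,000,000 J / 1055 = 28,530,806 BTU
Gas: input = 28,530,806 / 0.92 = 31,011,745 BTU = 310.1 therm → 310.1 × $1.42 = $440.37
Electric: 28,530,806 BTU / 3412 = 8,362 kWh → × $0.305 = $2,550.38
Difference = |$440.37 − $2,550.38| = $2,110.01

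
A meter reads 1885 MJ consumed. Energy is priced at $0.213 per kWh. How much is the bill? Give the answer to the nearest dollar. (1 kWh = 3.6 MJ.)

1885 MJ × (0.27778 kWh/MJ) = 523.6 kWh
Cost = 523.6 kWh × $0.213/kWh = $111.53 ≈ $112

$112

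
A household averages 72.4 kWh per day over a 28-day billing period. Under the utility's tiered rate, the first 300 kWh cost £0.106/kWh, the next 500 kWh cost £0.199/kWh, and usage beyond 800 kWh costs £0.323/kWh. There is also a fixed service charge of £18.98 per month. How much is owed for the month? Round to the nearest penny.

£546.67

Usage = 72.4 kWh/day × 28 days = 2027.2 kWh
First 300 kWh × £0.106 = £31.80
Next 500 kWh × £0.199 = £99.50
Remaining 1227.2 kWh × £0.323 = £396.39
Energy charge = £527.69; + service £18.98 = £546.67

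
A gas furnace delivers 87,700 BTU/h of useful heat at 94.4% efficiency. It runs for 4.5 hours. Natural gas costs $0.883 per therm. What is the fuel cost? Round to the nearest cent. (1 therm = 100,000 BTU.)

Heat delivered = 87,700 BTU/h × 4.5 h = 394,650 BTU
Gas input = 394,650 / 0.944 = 418,061 BTU
= 418,061 / 100,000 = 4.181 therm
Cost = 4.181 × $0.883/therm = $3.69

$3.69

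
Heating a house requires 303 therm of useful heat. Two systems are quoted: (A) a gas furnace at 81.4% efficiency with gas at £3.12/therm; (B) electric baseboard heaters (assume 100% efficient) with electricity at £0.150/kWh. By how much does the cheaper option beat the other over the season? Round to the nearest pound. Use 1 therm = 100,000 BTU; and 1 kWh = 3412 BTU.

£171

Heat load = 303 therm × 100,000 = 30,300,000 BTU
Gas: input = 30,300,000 / 0.814 = 37,223,587 BTU = 372.2 therm → 372.2 × £3.12 = £1,161.38
Electric: 30,300,000 BTU / 3412 = 8,880 kWh → × £0.150 = £1,332.06
Difference = |£1,161.38 − £1,332.06| = £170.69 ≈ £171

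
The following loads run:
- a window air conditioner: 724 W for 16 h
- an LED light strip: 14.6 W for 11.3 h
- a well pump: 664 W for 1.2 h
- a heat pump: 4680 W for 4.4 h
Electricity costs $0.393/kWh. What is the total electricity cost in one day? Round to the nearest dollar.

$13

window air conditioner: 724 W × 16 h = 11,584 Wh = 11.58 kWh
LED light strip: 14.6 W × 11.3 h = 165 Wh = 0.165 kWh
well pump: 664 W × 1.2 h = 797 Wh = 0.7968 kWh
heat pump: 4680 W × 4.4 h = 20,592 Wh = 20.59 kWh
Total energy = 11.58 + 0.165 + 0.7968 + 20.59 = 33.14 kWh
Cost = 33.14 kWh × $0.393 = $13.02 ≈ $13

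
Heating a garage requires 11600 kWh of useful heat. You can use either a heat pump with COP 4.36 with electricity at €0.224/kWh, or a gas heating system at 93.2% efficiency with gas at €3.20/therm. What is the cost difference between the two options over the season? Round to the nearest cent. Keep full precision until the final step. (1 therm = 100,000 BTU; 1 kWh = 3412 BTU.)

Heat load = 11600 kWh × 3412 = 39,579,200 BTU
Gas: input = 39,579,200 / 0.932 = 42,466,953 BTU = 424.7 therm → 424.7 × €3.20 = €1,358.94
Heat pump: 39,579,200 BTU / 3412 = 11,600 kWh heat; / 4.36 = 2,661 kWh in → × €0.224 = €595.96
Difference = |€1,358.94 − €595.96| = €762.98

€762.98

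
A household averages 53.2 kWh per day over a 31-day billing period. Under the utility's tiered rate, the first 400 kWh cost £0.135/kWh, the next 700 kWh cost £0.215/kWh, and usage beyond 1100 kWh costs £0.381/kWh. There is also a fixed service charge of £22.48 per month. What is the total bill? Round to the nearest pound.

£436

Usage = 53.2 kWh/day × 31 days = 1649.2 kWh
First 400 kWh × £0.135 = £54.00
Next 700 kWh × £0.215 = £150.50
Remaining 549.2 kWh × £0.381 = £209.25
Energy charge = £413.75; + service £22.48 = £436.23 ≈ £436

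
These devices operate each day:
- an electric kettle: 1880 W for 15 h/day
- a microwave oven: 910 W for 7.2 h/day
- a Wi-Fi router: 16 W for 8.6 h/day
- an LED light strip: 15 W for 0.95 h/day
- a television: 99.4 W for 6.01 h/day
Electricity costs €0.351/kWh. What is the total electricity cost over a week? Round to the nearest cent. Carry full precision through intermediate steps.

electric kettle: 1880 W × 15 h × 7 d = 197,400 Wh = 197.4 kWh
microwave oven: 910 W × 7.2 h × 7 d = 45,864 Wh = 45.86 kWh
Wi-Fi router: 16 W × 8.6 h × 7 d = 963 Wh = 0.9632 kWh
LED light strip: 15 W × 0.95 h × 7 d = 100 Wh = 0.09975 kWh
television: 99.4 W × 6.01 h × 7 d = 4,182 Wh = 4.182 kWh
Total energy = 197.4 + 45.86 + 0.9632 + 0.09975 + 4.182 = 248.5 kWh
Cost = 248.5 kWh × €0.351 = €87.23

€87.23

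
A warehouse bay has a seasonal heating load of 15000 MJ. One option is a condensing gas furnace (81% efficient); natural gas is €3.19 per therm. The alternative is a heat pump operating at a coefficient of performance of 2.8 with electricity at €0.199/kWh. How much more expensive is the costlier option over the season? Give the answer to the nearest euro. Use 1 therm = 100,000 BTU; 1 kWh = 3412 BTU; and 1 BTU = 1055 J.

Heat load = 15000 MJ = 15,000,000,000 J / 1055 = 14,218,009 BTU
Gas: input = 14,218,009 / 0.810 = 17,553,098 BTU = 175.5 therm → 175.5 × €3.19 = €559.94
Heat pump: 14,218,009 BTU / 3412 = 4,167 kWh heat; / 2.8 = 1,488 kWh in → × €0.199 = €296.16
Difference = |€559.94 − €296.16| = €263.78 ≈ €264

€264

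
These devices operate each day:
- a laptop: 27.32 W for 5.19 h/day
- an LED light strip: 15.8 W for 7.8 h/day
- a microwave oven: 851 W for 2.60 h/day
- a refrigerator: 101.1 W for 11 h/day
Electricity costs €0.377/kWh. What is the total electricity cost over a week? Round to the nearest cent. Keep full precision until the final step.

€9.47

laptop: 27.32 W × 5.19 h × 7 d = 993 Wh = 0.9925 kWh
LED light strip: 15.8 W × 7.8 h × 7 d = 863 Wh = 0.8627 kWh
microwave oven: 851 W × 2.60 h × 7 d = 15,488 Wh = 15.49 kWh
refrigerator: 101.1 W × 11 h × 7 d = 7,785 Wh = 7.785 kWh
Total energy = 0.9925 + 0.8627 + 15.49 + 7.785 = 25.13 kWh
Cost = 25.13 kWh × €0.377 = €9.47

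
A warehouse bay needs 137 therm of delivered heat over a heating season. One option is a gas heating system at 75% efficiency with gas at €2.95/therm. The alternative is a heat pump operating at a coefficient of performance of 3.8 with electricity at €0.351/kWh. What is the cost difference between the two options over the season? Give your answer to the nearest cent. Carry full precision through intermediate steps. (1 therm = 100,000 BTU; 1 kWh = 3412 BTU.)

Heat load = 137 therm × 100,000 = 13,700,000 BTU
Gas: input = 13,700,000 / 0.75 = 18,266,667 BTU = 182.7 therm → 182.7 × €2.95 = €538.87
Heat pump: 13,700,000 BTU / 3412 = 4,015 kWh heat; / 3.8 = 1,057 kWh in → × €0.351 = €370.88
Difference = |€538.87 − €370.88| = €167.99

€167.99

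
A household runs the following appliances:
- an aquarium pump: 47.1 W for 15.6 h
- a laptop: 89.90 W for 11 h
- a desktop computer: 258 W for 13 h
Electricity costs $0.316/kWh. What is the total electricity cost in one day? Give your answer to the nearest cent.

$1.60

aquarium pump: 47.1 W × 15.6 h = 735 Wh = 0.7348 kWh
laptop: 89.90 W × 11 h = 989 Wh = 0.9889 kWh
desktop computer: 258 W × 13 h = 3,354 Wh = 3.354 kWh
Total energy = 0.7348 + 0.9889 + 3.354 = 5.078 kWh
Cost = 5.078 kWh × $0.316 = $1.60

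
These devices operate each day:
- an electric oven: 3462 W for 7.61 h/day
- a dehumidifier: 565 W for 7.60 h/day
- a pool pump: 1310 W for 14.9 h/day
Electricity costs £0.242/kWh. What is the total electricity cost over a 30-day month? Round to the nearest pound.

electric oven: 3462 W × 7.61 h × 30 d = 790,375 Wh = 790.4 kWh
dehumidifier: 565 W × 7.60 h × 30 d = 128,820 Wh = 128.8 kWh
pool pump: 1310 W × 14.9 h × 30 d = 585,570 Wh = 585.6 kWh
Total energy = 790.4 + 128.8 + 585.6 = 1,505 kWh
Cost = 1,505 kWh × £0.242 = £364.15 ≈ £364

£364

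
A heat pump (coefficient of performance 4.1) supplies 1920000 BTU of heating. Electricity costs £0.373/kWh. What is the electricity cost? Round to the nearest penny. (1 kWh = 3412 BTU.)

£51.19

Heat delivered = 1,920,000 BTU / 3412 = 562.7 kWh
Electrical input = 562.7 kWh / 4.1 = 137.2 kWh
Cost = 137.2 × £0.373/kWh = £51.19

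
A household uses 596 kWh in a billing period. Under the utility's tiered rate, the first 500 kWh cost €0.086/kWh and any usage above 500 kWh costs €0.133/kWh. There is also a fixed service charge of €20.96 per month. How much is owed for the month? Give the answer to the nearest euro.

First 500 kWh × €0.086 = €43.00
Remaining 96 kWh × €0.133 = €12.77
Energy charge = €55.77; + service €20.96 = €76.73 ≈ €77

€77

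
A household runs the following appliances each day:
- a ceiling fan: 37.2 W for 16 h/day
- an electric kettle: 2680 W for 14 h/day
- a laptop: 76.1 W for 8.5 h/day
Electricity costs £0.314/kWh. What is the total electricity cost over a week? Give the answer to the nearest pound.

£85

ceiling fan: 37.2 W × 16 h × 7 d = 4,166 Wh = 4.166 kWh
electric kettle: 2680 W × 14 h × 7 d = 262,640 Wh = 262.6 kWh
laptop: 76.1 W × 8.5 h × 7 d = 4,528 Wh = 4.528 kWh
Total energy = 4.166 + 262.6 + 4.528 = 271.3 kWh
Cost = 271.3 kWh × £0.314 = £85.20 ≈ £85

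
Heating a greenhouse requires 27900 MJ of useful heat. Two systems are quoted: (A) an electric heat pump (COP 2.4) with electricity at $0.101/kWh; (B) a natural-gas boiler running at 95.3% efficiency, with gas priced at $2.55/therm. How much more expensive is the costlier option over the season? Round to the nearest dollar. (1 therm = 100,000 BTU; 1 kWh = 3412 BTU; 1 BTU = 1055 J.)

$381

Heat load = 27900 MJ = 27,900,000,000 J / 1055 = 26,445,498 BTU
Gas: input = 26,445,498 / 0.953 = 27,749,735 BTU = 277.5 therm → 277.5 × $2.55 = $707.62
Heat pump: 26,445,498 BTU / 3412 = 7,751 kWh heat; / 2.4 = 3,229 kWh in → × $0.101 = $326.18
Difference = |$707.62 − $326.18| = $381.44 ≈ $381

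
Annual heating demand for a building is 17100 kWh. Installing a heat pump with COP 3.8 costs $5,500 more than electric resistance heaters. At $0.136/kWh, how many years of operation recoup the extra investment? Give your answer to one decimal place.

Resistance: 17100 kWh × $0.136 = $2,325.60/yr
Heat pump: 17100 / 3.8 = 4500 kWh in → × $0.136 = $612.00/yr
Annual savings = $1,713.60
Payback = $5,500 / $1,713.60 = 3.21 years

3.2 years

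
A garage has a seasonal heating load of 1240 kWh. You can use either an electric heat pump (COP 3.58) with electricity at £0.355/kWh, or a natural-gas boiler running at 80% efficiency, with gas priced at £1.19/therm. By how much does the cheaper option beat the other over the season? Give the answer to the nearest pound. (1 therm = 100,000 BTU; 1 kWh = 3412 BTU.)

£60

Heat load = 1240 kWh × 3412 = 4,230,880 BTU
Gas: input = 4,230,880 / 0.80 = 5,288,600 BTU = 52.89 therm → 52.89 × £1.19 = £62.93
Heat pump: 4,230,880 BTU / 3412 = 1,240 kWh heat; / 3.58 = 346.4 kWh in → × £0.355 = £122.96
Difference = |£62.93 − £122.96| = £60.03 ≈ £60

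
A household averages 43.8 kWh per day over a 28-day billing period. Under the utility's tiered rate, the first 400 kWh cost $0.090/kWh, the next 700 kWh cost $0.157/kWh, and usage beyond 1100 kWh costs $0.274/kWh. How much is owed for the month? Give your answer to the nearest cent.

$180.53

Usage = 43.8 kWh/day × 28 days = 1226.4 kWh
First 400 kWh × $0.090 = $36.00
Next 700 kWh × $0.157 = $109.90
Remaining 126.4 kWh × $0.274 = $34.63
Total = $180.53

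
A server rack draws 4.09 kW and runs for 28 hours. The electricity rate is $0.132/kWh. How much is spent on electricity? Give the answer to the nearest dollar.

Energy = 4090 W × 28 h = 114,520 Wh = 114.5 kWh
Cost = 114.5 kWh × $0.132/kWh = $15.12 ≈ $15

$15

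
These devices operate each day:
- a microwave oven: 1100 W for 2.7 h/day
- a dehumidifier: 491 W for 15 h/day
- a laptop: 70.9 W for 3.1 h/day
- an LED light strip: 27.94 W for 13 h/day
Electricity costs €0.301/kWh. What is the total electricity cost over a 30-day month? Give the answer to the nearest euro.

€99

microwave oven: 1100 W × 2.7 h × 30 d = 89,100 Wh = 89.1 kWh
dehumidifier: 491 W × 15 h × 30 d = 220,950 Wh = 220.9 kWh
laptop: 70.9 W × 3.1 h × 30 d = 6,594 Wh = 6.594 kWh
LED light strip: 27.94 W × 13 h × 30 d = 10,897 Wh = 10.9 kWh
Total energy = 89.1 + 220.9 + 6.594 + 10.9 = 327.5 kWh
Cost = 327.5 kWh × €0.301 = €98.59 ≈ €99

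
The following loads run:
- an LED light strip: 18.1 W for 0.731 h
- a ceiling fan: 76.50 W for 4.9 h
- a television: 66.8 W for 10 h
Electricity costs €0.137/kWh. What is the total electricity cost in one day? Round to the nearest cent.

€0.14

LED light strip: 18.1 W × 0.731 h = 13 Wh = 0.01323 kWh
ceiling fan: 76.50 W × 4.9 h = 375 Wh = 0.3749 kWh
television: 66.8 W × 10 h = 668 Wh = 0.668 kWh
Total energy = 0.01323 + 0.3749 + 0.668 = 1.056 kWh
Cost = 1.056 kWh × €0.137 = €0.14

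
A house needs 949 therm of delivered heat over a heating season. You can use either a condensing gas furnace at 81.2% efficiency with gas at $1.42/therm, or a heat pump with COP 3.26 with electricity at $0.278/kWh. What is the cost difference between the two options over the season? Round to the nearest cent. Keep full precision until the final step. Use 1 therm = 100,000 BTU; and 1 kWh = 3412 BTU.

$712.25

Heat load = 949 therm × 100,000 = 94,900,000 BTU
Gas: input = 94,900,000 / 0.812 = 116,871,921 BTU = 1,169 therm → 1,169 × $1.42 = $1,659.58
Heat pump: 94,900,000 BTU / 3412 = 27,810 kWh heat; / 3.26 = 8,532 kWh in → × $0.278 = $2,371.83
Difference = |$1,659.58 − $2,371.83| = $712.25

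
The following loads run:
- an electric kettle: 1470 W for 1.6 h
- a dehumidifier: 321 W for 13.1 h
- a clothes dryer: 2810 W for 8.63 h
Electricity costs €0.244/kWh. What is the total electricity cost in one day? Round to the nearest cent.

electric kettle: 1470 W × 1.6 h = 2,352 Wh = 2.352 kWh
dehumidifier: 321 W × 13.1 h = 4,205 Wh = 4.205 kWh
clothes dryer: 2810 W × 8.63 h = 24,250 Wh = 24.25 kWh
Total energy = 2.352 + 4.205 + 24.25 = 30.81 kWh
Cost = 30.81 kWh × €0.244 = €7.52

€7.52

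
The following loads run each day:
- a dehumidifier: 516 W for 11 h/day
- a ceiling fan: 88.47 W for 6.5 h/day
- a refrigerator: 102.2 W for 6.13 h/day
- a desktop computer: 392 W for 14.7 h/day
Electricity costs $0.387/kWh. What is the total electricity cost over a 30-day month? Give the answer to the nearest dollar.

$147

dehumidifier: 516 W × 11 h × 30 d = 170,280 Wh = 170.3 kWh
ceiling fan: 88.47 W × 6.5 h × 30 d = 17,252 Wh = 17.25 kWh
refrigerator: 102.2 W × 6.13 h × 30 d = 18,795 Wh = 18.79 kWh
desktop computer: 392 W × 14.7 h × 30 d = 172,872 Wh = 172.9 kWh
Total energy = 170.3 + 17.25 + 18.79 + 172.9 = 379.2 kWh
Cost = 379.2 kWh × $0.387 = $146.75 ≈ $147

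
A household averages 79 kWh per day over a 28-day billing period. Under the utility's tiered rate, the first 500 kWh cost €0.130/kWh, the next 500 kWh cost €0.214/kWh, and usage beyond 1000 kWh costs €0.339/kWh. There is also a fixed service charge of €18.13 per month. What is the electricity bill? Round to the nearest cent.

€601.00

Usage = 79 kWh/day × 28 days = 2212 kWh
First 500 kWh × €0.130 = €65.00
Next 500 kWh × €0.214 = €107.00
Remaining 1212 kWh × €0.339 = €410.87
Energy charge = €582.87; + service €18.13 = €601.00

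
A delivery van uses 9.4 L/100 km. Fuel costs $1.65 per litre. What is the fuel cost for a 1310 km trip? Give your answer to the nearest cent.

$203.18

Fuel = 9.4 L/100 km × 1310 km / 100 = 123.1 L
Cost = 123.1 L × $1.65/L = $203.18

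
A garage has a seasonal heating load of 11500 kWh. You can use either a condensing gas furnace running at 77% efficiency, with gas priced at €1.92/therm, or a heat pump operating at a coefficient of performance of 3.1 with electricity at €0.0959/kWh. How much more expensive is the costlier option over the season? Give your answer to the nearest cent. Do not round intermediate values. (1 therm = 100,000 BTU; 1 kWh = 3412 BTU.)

€622.64

Heat load = 11500 kWh × 3412 = 39,238,000 BTU
Gas: input = 39,238,000 / 0.77 = 50,958,442 BTU = 509.6 therm → 509.6 × €1.92 = €978.40
Heat pump: 39,238,000 BTU / 3412 = 11,500 kWh heat; / 3.1 = 3,710 kWh in → × €0.0959 = €355.76
Difference = |€978.40 − €355.76| = €622.64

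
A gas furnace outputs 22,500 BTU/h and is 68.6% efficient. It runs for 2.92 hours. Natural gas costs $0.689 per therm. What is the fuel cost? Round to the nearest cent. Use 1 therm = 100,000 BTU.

Heat delivered = 22,500 BTU/h × 2.92 h = 65,700 BTU
Gas input = 65,700 / 0.686 = 95,773 BTU
= 95,773 / 100,000 = 0.9577 therm
Cost = 0.9577 × $0.689/therm = $0.66

$0.66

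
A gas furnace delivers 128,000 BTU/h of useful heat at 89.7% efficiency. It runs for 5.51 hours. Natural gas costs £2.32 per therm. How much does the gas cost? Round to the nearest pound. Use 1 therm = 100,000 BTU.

£18

Heat delivered = 128,000 BTU/h × 5.51 h = 705,280 BTU
Gas input = 705,280 / 0.897 = 786,265 BTU
= 786,265 / 100,000 = 7.863 therm
Cost = 7.863 × £2.32/therm = £18.24 ≈ £18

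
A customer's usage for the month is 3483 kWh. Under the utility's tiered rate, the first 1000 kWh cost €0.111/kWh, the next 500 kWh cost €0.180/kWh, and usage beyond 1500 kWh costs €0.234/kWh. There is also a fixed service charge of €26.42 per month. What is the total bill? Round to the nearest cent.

First 1000 kWh × €0.111 = €111.00
Next 500 kWh × €0.180 = €90.00
Remaining 1983 kWh × €0.234 = €464.02
Energy charge = €665.02; + service €26.42 = €691.44

€691.44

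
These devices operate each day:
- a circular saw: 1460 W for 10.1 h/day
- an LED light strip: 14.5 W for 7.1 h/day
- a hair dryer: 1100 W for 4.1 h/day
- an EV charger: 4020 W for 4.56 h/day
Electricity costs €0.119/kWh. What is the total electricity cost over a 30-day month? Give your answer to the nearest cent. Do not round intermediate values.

€134.55

circular saw: 1460 W × 10.1 h × 30 d = 442,380 Wh = 442.4 kWh
LED light strip: 14.5 W × 7.1 h × 30 d = 3,088 Wh = 3.088 kWh
hair dryer: 1100 W × 4.1 h × 30 d = 135,300 Wh = 135.3 kWh
EV charger: 4020 W × 4.56 h × 30 d = 549,936 Wh = 549.9 kWh
Total energy = 442.4 + 3.088 + 135.3 + 549.9 = 1,131 kWh
Cost = 1,131 kWh × €0.119 = €134.55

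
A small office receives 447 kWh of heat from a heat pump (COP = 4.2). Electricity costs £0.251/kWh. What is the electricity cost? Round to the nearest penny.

Electrical input = 447 kWh / 4.2 = 106.4 kWh
Cost = 106.4 × £0.251/kWh = £26.71

£26.71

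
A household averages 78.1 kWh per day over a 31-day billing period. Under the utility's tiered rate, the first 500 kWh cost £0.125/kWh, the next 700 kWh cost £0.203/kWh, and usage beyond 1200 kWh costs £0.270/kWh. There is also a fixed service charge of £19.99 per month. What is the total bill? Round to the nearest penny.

£554.29

Usage = 78.1 kWh/day × 31 days = 2421.1 kWh
First 500 kWh × £0.125 = £62.50
Next 700 kWh × £0.203 = £142.10
Remaining 1221.1 kWh × £0.270 = £329.70
Energy charge = £534.30; + service £19.99 = £554.29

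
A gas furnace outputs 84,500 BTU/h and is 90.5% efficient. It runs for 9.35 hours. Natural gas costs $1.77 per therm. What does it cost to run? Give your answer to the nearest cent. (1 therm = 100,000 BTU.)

Heat delivered = 84,500 BTU/h × 9.35 h = 790,075 BTU
Gas input = 790,075 / 0.905 = 873,011 BTU
= 873,011 / 100,000 = 8.73 therm
Cost = 8.73 × $1.77/therm = $15.45

$15.45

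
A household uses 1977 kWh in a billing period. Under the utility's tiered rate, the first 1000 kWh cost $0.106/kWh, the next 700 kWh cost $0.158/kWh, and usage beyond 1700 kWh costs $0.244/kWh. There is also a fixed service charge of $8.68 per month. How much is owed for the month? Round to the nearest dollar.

$293

First 1000 kWh × $0.106 = $106.00
Next 700 kWh × $0.158 = $110.60
Remaining 277 kWh × $0.244 = $67.59
Energy charge = $284.19; + service $8.68 = $292.87 ≈ $293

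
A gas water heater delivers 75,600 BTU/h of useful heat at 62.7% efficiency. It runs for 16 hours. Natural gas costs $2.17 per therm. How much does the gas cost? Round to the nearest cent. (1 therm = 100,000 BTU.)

Heat delivered = 75,600 BTU/h × 16 h = 1,209,600 BTU
Gas input = 1,209,600 / 0.627 = 1,929,187 BTU
= 1,929,187 / 100,000 = 19.29 therm
Cost = 19.29 × $2.17/therm = $41.86

$41.86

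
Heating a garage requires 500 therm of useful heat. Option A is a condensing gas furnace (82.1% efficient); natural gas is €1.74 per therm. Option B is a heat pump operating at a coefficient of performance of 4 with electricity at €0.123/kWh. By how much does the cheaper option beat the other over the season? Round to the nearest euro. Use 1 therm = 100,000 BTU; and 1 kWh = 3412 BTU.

€609

Heat load = 500 therm × 100,000 = 50,000,000 BTU
Gas: input = 50,000,000 / 0.821 = 60,901,340 BTU = 609 therm → 609 × €1.74 = €1,059.68
Heat pump: 50,000,000 BTU / 3412 = 14,650 kWh heat; / 4 = 3,664 kWh in → × €0.123 = €450.62
Difference = |€1,059.68 − €450.62| = €609.07 ≈ €609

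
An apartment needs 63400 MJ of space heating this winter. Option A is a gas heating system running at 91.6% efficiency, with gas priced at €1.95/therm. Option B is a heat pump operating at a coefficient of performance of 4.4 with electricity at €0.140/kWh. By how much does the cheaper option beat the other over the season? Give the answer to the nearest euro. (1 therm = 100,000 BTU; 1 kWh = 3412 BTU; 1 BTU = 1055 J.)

Heat load = 63400 MJ = 63,400,000,000 J / 1055 = 60,094,787 BTU
Gas: input = 60,094,787 / 0.916 = 65,605,662 BTU = 656.1 therm → 656.1 × €1.95 = €1,279.31
Heat pump: 60,094,787 BTU / 3412 = 17,610 kWh heat; / 4.4 = 4,003 kWh in → × €0.140 = €560.41
Difference = |€1,279.31 − €560.41| = €718.90 ≈ €719

€719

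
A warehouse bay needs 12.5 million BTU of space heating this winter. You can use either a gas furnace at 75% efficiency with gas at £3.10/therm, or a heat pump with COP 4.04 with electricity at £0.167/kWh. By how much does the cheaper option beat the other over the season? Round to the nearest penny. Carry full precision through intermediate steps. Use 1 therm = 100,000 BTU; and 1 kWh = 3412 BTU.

Heat load = 12.5 × 10⁶ BTU = 12,500,000 BTU
Gas: input = 12,500,000 / 0.75 = 16,666,667 BTU = 166.7 therm → 166.7 × £3.10 = £516.67
Heat pump: 12,500,000 BTU / 3412 = 3,664 kWh heat; / 4.04 = 906.8 kWh in → × £0.167 = £151.44
Difference = |£516.67 − £151.44| = £365.23

£365.23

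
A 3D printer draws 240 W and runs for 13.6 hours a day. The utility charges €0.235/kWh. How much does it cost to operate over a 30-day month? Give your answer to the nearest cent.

Energy = 240 W × 13.6 h/day × 30 days = 97,920 Wh = 97.92 kWh
Cost = 97.92 kWh × €0.235/kWh = €23.01

€23.01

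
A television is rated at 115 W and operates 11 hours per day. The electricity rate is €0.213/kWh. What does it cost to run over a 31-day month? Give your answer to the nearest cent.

€8.35

Energy = 115 W × 11 h/day × 31 days = 39,215 Wh = 39.22 kWh
Cost = 39.22 kWh × €0.213/kWh = €8.35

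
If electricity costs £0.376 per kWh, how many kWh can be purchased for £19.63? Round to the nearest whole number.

52 kWh

£19.63 / £0.376 per kWh = 52.21 kWh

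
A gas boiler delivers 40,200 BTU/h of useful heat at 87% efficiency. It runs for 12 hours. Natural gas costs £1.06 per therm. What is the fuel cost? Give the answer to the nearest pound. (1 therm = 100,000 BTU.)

£6

Heat delivered = 40,200 BTU/h × 12 h = 482,400 BTU
Gas input = 482,400 / 0.87 = 554,483 BTU
= 554,483 / 100,000 = 5.545 therm
Cost = 5.545 × £1.06/therm = £5.88 ≈ £6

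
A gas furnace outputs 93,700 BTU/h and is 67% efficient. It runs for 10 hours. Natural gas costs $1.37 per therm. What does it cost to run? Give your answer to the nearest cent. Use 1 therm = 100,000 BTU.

$19.16

Heat delivered = 93,700 BTU/h × 10 h = 937,000 BTU
Gas input = 937,000 / 0.67 = 1,398,507 BTU
= 1,398,507 / 100,000 = 13.99 therm
Cost = 13.99 × $1.37/therm = $19.16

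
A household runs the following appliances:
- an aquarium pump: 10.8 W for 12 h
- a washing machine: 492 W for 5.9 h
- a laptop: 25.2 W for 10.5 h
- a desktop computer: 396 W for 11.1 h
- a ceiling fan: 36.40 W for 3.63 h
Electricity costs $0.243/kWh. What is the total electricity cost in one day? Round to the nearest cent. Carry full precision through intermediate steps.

$1.90

aquarium pump: 10.8 W × 12 h = 130 Wh = 0.1296 kWh
washing machine: 492 W × 5.9 h = 2,903 Wh = 2.903 kWh
laptop: 25.2 W × 10.5 h = 265 Wh = 0.2646 kWh
desktop computer: 396 W × 11.1 h = 4,396 Wh = 4.396 kWh
ceiling fan: 36.40 W × 3.63 h = 132 Wh = 0.1321 kWh
Total energy = 0.1296 + 2.903 + 0.2646 + 4.396 + 0.1321 = 7.825 kWh
Cost = 7.825 kWh × $0.243 = $1.90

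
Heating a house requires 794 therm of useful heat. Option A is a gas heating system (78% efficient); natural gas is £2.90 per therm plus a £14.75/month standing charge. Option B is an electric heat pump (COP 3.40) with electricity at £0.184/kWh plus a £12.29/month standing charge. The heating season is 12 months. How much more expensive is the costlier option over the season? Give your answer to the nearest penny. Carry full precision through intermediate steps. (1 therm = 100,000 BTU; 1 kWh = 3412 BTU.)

Heat load = 794 therm × 100,000 = 79,400,000 BTU
Gas: input = 79,400,000 / 0.780 = 101,794,872 BTU = 1,018 therm → 1,018 × £2.90 = £2,952.05; + 12 × £14.75 standing = £3,129.05
Heat pump: 79,400,000 BTU / 3412 = 23,270 kWh heat; / 3.40 = 6,844 kWh in → × £0.184 = £1,259.36; + 12 × £12.29 standing = £1,406.84
Difference = |£3,129.05 − £1,406.84| = £1,722.21

£1722.21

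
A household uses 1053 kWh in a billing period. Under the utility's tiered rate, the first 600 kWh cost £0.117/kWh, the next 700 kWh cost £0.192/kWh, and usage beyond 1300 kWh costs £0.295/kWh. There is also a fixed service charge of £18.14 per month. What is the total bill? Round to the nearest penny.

First 600 kWh × £0.117 = £70.20
Next 453 kWh × £0.192 = £86.98
Remaining tier: 0 kWh (not reached)
Energy charge = £157.18; + service £18.14 = £175.32

£175.32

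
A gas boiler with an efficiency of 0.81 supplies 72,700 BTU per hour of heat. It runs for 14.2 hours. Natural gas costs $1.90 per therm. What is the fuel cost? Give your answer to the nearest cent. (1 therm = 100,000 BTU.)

$24.22

Heat delivered = 72,700 BTU/h × 14.2 h = 1,032,340 BTU
Gas input = 1,032,340 / 0.81 = 1,274,494 BTU
= 1,274,494 / 100,000 = 12.74 therm
Cost = 12.74 × $1.90/therm = $24.22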